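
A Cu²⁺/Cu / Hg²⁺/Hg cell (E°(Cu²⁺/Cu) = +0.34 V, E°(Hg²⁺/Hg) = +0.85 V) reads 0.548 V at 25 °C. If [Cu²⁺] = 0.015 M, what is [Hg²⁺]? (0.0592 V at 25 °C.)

From the Nernst equation, log Q = n(E° − E)/0.0592 = 2(0.51 − 0.548)/0.0592 = -1.284, so Q = 0.0520.
With Q = [Cu²⁺]/[Hg²⁺] and the known concentrations, [Hg²⁺] in the denominator gives [Hg²⁺] = 0.29 M.

0.29 M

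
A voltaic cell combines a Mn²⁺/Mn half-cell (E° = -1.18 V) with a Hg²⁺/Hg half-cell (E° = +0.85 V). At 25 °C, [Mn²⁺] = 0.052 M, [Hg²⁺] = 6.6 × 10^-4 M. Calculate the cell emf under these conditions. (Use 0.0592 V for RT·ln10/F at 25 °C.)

1.97 V

The Hg²⁺/Hg couple has the higher reduction potential and acts as the cathode, so E°_cell = +0.85 − (-1.18) = 2.03 V.
Balancing electrons gives n = 2; the reaction quotient is Q = [Mn²⁺]/[Hg²⁺] = 78.8.
At 25 °C, E = E° − (0.0592/n) log Q = 2.03 − (0.0592/2)(1.896) = 2.030 − 0.056 = 1.974 V.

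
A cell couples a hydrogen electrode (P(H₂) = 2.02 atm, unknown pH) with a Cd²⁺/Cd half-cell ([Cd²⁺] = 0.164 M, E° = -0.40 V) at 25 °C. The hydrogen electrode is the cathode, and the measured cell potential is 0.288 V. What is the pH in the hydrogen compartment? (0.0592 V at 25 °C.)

pH = 2.13

E°_cell = 0.40 V and n = 2.
log Q = n(E° − E)/0.0592 = 2×(0.40 − 0.288)/0.0592 = 3.784.
With Q = [Cd²⁺]·P(H₂) / [H⁺]^2, solving for [H⁺] gives log[H⁺] = -2.132, so pH = 2.13.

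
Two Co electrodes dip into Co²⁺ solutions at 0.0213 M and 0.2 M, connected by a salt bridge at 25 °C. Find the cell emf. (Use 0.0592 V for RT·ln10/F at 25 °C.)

Both half-cells are Co²⁺/Co, so E°_cell = 0. The concentrated side is the cathode; the cell reaction moves Co²⁺ from high to low concentration with n = 2.
Q = [Co²⁺]_dilute/[Co²⁺]_conc = 0.0213/0.2 = 0.106.
E = 0 − (0.0592/2) log Q = −(0.0592/2)(-0.973) = 0.0288 V.

0.029 V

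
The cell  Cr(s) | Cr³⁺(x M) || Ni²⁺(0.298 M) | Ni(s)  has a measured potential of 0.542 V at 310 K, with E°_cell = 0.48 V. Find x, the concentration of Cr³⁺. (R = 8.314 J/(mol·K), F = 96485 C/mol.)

From the Nernst equation, ln Q = nF(E° − E)/RT = 6×96485×(0.48 − 0.542)/(8.314×310) = -13.926, so Q = 8.95 × 10^-7.
With Q = [Cr³⁺]^2/[Ni²⁺]^3 and the known concentrations, [Cr³⁺]^2 in the numerator gives [Cr³⁺] = 1.5 × 10^-4 M.

1.5 × 10^-4 M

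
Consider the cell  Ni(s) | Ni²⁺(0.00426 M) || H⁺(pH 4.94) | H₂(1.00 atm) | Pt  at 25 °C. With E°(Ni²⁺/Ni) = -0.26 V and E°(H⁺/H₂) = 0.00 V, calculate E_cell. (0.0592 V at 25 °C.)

The hydrogen couple is the cathode, so E°_cell = 0.26 V; n = 2.
[H⁺] = 10^(−4.94) = 1.1 × 10^-5 M, and Q = [Ni²⁺]·P(H₂) / [H⁺]^2 = 3.23 × 10^7.
E = E° − (0.0592/2) log Q = 0.26 − (0.0592/2)(7.509) = 0.038 V.

0.038 V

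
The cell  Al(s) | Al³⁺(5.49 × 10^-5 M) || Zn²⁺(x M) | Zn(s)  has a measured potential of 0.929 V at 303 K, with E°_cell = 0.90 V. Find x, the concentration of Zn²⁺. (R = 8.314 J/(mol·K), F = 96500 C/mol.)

0.013 M

From the Nernst equation, ln Q = nF(E° − E)/RT = 6×96500×(0.90 − 0.929)/(8.314×303) = -6.665, so Q = 0.00127.
With Q = [Al³⁺]^2/[Zn²⁺]^3 and the known concentrations, [Zn²⁺]^3 in the denominator gives [Zn²⁺] = 0.013 M.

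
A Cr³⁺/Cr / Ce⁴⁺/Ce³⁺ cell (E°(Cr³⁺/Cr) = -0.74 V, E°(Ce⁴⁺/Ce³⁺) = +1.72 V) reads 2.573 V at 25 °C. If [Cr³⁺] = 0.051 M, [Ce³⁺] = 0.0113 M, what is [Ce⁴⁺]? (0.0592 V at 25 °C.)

0.34 M

From the Nernst equation, log Q = n(E° − E)/0.0592 = 3(2.46 − 2.573)/0.0592 = -5.726, so Q = 1.88 × 10^-6.
With Q = [Cr³⁺]·[Ce³⁺]^3/[Ce⁴⁺]^3 and the known concentrations, [Ce⁴⁺]^3 in the denominator gives [Ce⁴⁺] = 0.34 M.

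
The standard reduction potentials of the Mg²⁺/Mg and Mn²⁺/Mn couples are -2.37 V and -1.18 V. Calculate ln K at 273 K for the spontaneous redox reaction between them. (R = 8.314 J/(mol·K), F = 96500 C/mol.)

ln K = 101.2

E°_cell = -1.18 − (-2.37) = 1.19 V, with n = 2 electrons transferred.
At equilibrium E = 0, so the Nernst equation gives ln K = nFE°/RT = (2)(96500)(1.19)/((8.314)(273)) = 101.19.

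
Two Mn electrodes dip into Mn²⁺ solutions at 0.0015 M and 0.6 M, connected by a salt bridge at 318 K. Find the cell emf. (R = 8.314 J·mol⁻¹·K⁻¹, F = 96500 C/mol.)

Both half-cells are Mn²⁺/Mn, so E°_cell = 0. The concentrated side is the cathode; the cell reaction moves Mn²⁺ from high to low concentration with n = 2.
Q = [Mn²⁺]_dilute/[Mn²⁺]_conc = 0.0015/0.6 = 0.00250.
E = 0 − (RT/nF) ln Q = −((8.314×318)/(2×96500))(-5.991) = 0.0821 V.

0.082 V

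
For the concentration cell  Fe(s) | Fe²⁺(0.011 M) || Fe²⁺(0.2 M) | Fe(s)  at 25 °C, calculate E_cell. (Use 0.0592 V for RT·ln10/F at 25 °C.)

0.037 V

Both half-cells are Fe²⁺/Fe, so E°_cell = 0. The concentrated side is the cathode; the cell reaction moves Fe²⁺ from high to low concentration with n = 2.
Q = [Fe²⁺]_dilute/[Fe²⁺]_conc = 0.011/0.2 = 0.0550.
E = 0 − (0.0592/2) log Q = −(0.0592/2)(-1.260) = 0.0373 V.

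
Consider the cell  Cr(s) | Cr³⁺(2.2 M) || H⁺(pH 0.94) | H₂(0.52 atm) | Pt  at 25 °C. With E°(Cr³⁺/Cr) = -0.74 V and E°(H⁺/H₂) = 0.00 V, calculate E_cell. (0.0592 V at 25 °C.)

The hydrogen couple is the cathode, so E°_cell = 0.74 V; n = 6.
[H⁺] = 10^(−0.94) = 0.11 M, and Q = [Cr³⁺]^2·P(H₂)^3 / [H⁺]^6 = 2.97 × 10^5.
E = E° − (0.0592/6) log Q = 0.74 − (0.0592/6)(5.473) = 0.686 V.

0.69 V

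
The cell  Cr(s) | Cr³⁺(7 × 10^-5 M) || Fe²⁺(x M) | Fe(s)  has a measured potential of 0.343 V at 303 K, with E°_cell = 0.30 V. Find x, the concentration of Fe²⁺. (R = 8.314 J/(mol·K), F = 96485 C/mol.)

0.046 M

From the Nernst equation, ln Q = nF(E° − E)/RT = 6×96485×(0.30 − 0.343)/(8.314×303) = -9.882, so Q = 5.11 × 10^-5.
With Q = [Cr³⁺]^2/[Fe²⁺]^3 and the known concentrations, [Fe²⁺]^3 in the denominator gives [Fe²⁺] = 0.046 M.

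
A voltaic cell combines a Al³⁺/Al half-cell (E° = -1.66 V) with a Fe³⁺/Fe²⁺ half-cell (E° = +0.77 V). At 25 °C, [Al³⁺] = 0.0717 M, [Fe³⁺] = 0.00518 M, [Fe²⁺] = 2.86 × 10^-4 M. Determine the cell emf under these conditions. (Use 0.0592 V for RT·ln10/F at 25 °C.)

2.53 V

The Fe³⁺/Fe²⁺ couple has the higher reduction potential and acts as the cathode, so E°_cell = +0.77 − (-1.66) = 2.43 V.
Balancing electrons gives n = 3; the reaction quotient is Q = [Al³⁺]·[Fe²⁺]^3/[Fe³⁺]^3 = 1.21 × 10^-5.
At 25 °C, E = E° − (0.0592/n) log Q = 2.43 − (0.0592/3)(-4.918) = 2.430 + 0.097 = 2.527 V.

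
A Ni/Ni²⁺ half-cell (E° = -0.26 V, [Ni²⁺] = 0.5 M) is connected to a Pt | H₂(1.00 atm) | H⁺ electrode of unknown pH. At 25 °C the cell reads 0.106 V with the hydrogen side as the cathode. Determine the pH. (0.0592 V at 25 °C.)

pH = 2.75

E°_cell = 0.26 V and n = 2.
log Q = n(E° − E)/0.0592 = 2×(0.26 − 0.106)/0.0592 = 5.203.
With Q = [Ni²⁺]·P(H₂) / [H⁺]^2, solving for [H⁺] gives log[H⁺] = -2.752, so pH = 2.75.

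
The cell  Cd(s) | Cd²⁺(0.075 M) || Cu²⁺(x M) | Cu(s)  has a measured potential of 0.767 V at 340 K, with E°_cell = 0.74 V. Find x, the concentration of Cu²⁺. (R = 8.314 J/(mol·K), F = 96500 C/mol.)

0.47 M

From the Nernst equation, ln Q = nF(E° − E)/RT = 2×96500×(0.74 − 0.767)/(8.314×340) = -1.843, so Q = 0.158.
With Q = [Cd²⁺]/[Cu²⁺] and the known concentrations, [Cu²⁺] in the denominator gives [Cu²⁺] = 0.47 M.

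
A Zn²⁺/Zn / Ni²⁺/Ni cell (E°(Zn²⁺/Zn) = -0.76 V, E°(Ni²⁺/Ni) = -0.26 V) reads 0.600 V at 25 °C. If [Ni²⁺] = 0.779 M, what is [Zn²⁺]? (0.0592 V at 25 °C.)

3.3 × 10^-4 M

From the Nernst equation, log Q = n(E° − E)/0.0592 = 2(0.50 − 0.600)/0.0592 = -3.378, so Q = 4.18 × 10^-4.
With Q = [Zn²⁺]/[Ni²⁺] and the known concentrations, [Zn²⁺] in the numerator gives [Zn²⁺] = 3.3 × 10^-4 M.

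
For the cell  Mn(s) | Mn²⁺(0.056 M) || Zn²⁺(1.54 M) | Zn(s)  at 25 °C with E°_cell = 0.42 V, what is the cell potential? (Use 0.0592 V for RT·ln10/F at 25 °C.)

0.463 V

Balancing electrons gives n = 2; the reaction quotient is Q = [Mn²⁺]/[Zn²⁺] = 0.0364.
At 25 °C, E = E° − (0.0592/n) log Q = 0.42 − (0.0592/2)(-1.439) = 0.420 + 0.043 = 0.463 V.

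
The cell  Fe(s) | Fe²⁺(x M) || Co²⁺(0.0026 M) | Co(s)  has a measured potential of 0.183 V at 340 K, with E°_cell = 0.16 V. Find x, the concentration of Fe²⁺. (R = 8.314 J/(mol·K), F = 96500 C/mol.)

5.4 × 10^-4 M

From the Nernst equation, ln Q = nF(E° − E)/RT = 2×96500×(0.16 − 0.183)/(8.314×340) = -1.570, so Q = 0.208.
With Q = [Fe²⁺]/[Co²⁺] and the known concentrations, [Fe²⁺] in the numerator gives [Fe²⁺] = 5.4 × 10^-4 M.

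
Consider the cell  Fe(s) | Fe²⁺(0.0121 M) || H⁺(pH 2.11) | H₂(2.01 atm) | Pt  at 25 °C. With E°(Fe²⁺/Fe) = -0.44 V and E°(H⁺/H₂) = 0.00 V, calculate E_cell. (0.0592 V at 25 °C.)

The hydrogen couple is the cathode, so E°_cell = 0.44 V; n = 2.
[H⁺] = 10^(−2.11) = 0.0078 M, and Q = [Fe²⁺]·P(H₂) / [H⁺]^2 = 404.
E = E° − (0.0592/2) log Q = 0.44 − (0.0592/2)(2.606) = 0.363 V.

0.36 V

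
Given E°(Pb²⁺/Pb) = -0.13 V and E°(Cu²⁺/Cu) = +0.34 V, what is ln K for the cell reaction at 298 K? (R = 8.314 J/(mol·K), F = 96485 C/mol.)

ln K = 36.6

E°_cell = +0.34 − (-0.13) = 0.47 V, with n = 2 electrons transferred.
At equilibrium E = 0, so the Nernst equation gives ln K = nFE°/RT = (2)(96485)(0.47)/((8.314)(298)) = 36.61.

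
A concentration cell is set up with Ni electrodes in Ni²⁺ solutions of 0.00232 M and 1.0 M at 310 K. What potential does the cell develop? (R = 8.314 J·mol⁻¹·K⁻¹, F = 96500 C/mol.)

Both half-cells are Ni²⁺/Ni, so E°_cell = 0. The concentrated side is the cathode; the cell reaction moves Ni²⁺ from high to low concentration with n = 2.
Q = [Ni²⁺]_dilute/[Ni²⁺]_conc = 0.00232/1.0 = 0.00232.
E = 0 − (RT/nF) ln Q = −((8.314×310)/(2×96500))(-6.066) = 0.0810 V.

0.081 V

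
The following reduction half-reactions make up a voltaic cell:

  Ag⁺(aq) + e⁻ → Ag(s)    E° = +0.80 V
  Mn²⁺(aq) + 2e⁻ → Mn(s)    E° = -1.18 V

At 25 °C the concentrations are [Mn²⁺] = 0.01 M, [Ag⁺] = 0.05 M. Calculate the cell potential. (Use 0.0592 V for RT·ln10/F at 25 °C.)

The Ag⁺/Ag couple has the higher reduction potential and acts as the cathode, so E°_cell = +0.80 − (-1.18) = 1.98 V.
Balancing electrons gives n = 2; the reaction quotient is Q = [Mn²⁺]/[Ag⁺]^2 = 4.00.
At 25 °C, E = E° − (0.0592/n) log Q = 1.98 − (0.0592/2)(0.602) = 1.980 − 0.018 = 1.962 V.

1.96 V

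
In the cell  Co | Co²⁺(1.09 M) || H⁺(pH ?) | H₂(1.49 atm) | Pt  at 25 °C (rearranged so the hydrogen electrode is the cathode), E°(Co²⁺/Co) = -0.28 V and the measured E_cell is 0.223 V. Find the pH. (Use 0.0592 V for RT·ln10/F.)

E°_cell = 0.28 V and n = 2.
log Q = n(E° − E)/0.0592 = 2×(0.28 − 0.223)/0.0592 = 1.926.
With Q = [Co²⁺]·P(H₂) / [H⁺]^2, solving for [H⁺] gives log[H⁺] = -0.858, so pH = 0.86.

pH = 0.86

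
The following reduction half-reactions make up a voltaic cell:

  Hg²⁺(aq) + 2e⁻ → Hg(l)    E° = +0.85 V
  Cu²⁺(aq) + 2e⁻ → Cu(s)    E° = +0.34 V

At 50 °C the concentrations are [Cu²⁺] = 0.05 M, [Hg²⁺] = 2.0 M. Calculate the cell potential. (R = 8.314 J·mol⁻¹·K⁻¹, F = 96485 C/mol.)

0.561 V

The Hg²⁺/Hg couple has the higher reduction potential and acts as the cathode, so E°_cell = +0.85 − (+0.34) = 0.51 V.
Balancing electrons gives n = 2; the reaction quotient is Q = [Cu²⁺]/[Hg²⁺] = 0.0250.
E = E° − (RT/nF) ln Q = 0.51 − (8.314×323)/(2×96485) × (-3.689) = 0.510 + 0.051 = 0.561 V.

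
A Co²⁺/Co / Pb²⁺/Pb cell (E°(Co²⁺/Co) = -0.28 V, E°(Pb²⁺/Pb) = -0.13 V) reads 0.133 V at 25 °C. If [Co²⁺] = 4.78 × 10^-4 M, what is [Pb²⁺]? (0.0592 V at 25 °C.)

From the Nernst equation, log Q = n(E° − E)/0.0592 = 2(0.15 − 0.133)/0.0592 = 0.574, so Q = 3.75.
With Q = [Co²⁺]/[Pb²⁺] and the known concentrations, [Pb²⁺] in the denominator gives [Pb²⁺] = 1.3 × 10^-4 M.

1.3 × 10^-4 M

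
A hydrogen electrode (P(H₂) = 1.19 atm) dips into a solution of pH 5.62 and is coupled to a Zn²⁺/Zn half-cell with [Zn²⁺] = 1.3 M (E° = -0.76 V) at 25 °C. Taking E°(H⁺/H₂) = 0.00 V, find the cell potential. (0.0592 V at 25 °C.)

0.42 V

The hydrogen couple is the cathode, so E°_cell = 0.76 V; n = 2.
[H⁺] = 10^(−5.62) = 2.4 × 10^-6 M, and Q = [Zn²⁺]·P(H₂) / [H⁺]^2 = 2.69 × 10^11.
E = E° − (0.0592/2) log Q = 0.76 − (0.0592/2)(11.429) = 0.422 V.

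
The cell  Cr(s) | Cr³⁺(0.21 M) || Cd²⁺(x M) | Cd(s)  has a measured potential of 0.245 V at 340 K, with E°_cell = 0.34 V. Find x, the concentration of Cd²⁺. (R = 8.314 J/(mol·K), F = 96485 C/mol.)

From the Nernst equation, ln Q = nF(E° − E)/RT = 6×96485×(0.34 − 0.245)/(8.314×340) = 19.456, so Q = 2.82 × 10^8.
With Q = [Cr³⁺]^2/[Cd²⁺]^3 and the known concentrations, [Cd²⁺]^3 in the denominator gives [Cd²⁺] = 5.4 × 10^-4 M.

5.4 × 10^-4 M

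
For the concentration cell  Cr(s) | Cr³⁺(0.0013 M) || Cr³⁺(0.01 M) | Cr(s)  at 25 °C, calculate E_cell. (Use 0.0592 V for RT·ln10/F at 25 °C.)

0.017 V

Both half-cells are Cr³⁺/Cr, so E°_cell = 0. The concentrated side is the cathode; the cell reaction moves Cr³⁺ from high to low concentration with n = 3.
Q = [Cr³⁺]_dilute/[Cr³⁺]_conc = 0.0013/0.01 = 0.130.
E = 0 − (0.0592/3) log Q = −(0.0592/3)(-0.886) = 0.0175 V.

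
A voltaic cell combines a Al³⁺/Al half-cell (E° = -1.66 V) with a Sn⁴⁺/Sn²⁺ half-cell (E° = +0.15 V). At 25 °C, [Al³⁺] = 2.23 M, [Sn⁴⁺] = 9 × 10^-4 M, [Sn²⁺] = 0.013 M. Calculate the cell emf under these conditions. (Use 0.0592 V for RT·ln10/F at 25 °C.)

1.77 V

The Sn⁴⁺/Sn²⁺ couple has the higher reduction potential and acts as the cathode, so E°_cell = +0.15 − (-1.66) = 1.81 V.
Balancing electrons gives n = 6; the reaction quotient is Q = [Al³⁺]^2·[Sn²⁺]^3/[Sn⁴⁺]^3 = 1.5 × 10^4.
At 25 °C, E = E° − (0.0592/n) log Q = 1.81 − (0.0592/6)(4.176) = 1.810 − 0.041 = 1.769 V.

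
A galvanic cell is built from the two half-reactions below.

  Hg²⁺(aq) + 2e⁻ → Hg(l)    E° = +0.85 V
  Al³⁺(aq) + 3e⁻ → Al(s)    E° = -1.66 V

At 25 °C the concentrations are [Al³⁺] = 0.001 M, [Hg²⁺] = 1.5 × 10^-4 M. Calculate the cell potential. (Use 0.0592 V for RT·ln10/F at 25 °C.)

2.46 V

The Hg²⁺/Hg couple has the higher reduction potential and acts as the cathode, so E°_cell = +0.85 − (-1.66) = 2.51 V.
Balancing electrons gives n = 6; the reaction quotient is Q = [Al³⁺]^2/[Hg²⁺]^3 = 2.96 × 10^5.
At 25 °C, E = E° − (0.0592/n) log Q = 2.51 − (0.0592/6)(5.472) = 2.510 − 0.054 = 2.456 V.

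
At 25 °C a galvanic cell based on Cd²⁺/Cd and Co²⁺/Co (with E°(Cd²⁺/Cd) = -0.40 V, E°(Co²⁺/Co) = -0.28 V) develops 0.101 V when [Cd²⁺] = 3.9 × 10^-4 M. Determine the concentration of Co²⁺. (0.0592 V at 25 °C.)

From the Nernst equation, log Q = n(E° − E)/0.0592 = 2(0.12 − 0.101)/0.0592 = 0.642, so Q = 4.38.
With Q = [Cd²⁺]/[Co²⁺] and the known concentrations, [Co²⁺] in the denominator gives [Co²⁺] = 8.9 × 10^-5 M.

8.9 × 10^-5 M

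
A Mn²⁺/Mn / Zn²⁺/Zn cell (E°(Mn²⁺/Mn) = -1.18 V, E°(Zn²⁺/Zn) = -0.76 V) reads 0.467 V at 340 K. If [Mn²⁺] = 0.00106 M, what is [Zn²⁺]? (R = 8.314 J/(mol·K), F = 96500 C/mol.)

0.026 M

From the Nernst equation, ln Q = nF(E° − E)/RT = 2×96500×(0.42 − 0.467)/(8.314×340) = -3.209, so Q = 0.0404.
With Q = [Mn²⁺]/[Zn²⁺] and the known concentrations, [Zn²⁺] in the denominator gives [Zn²⁺] = 0.026 M.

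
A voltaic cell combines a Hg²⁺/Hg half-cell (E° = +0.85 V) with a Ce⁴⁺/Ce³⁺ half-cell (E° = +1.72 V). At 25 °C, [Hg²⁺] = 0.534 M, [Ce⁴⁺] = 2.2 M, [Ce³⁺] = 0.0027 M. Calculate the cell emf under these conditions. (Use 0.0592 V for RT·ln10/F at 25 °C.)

The Ce⁴⁺/Ce³⁺ couple has the higher reduction potential and acts as the cathode, so E°_cell = +1.72 − (+0.85) = 0.87 V.
Balancing electrons gives n = 2; the reaction quotient is Q = [Hg²⁺]·[Ce³⁺]^2/[Ce⁴⁺]^2 = 8.04 × 10^-7.
At 25 °C, E = E° − (0.0592/n) log Q = 0.87 − (0.0592/2)(-6.095) = 0.870 + 0.180 = 1.050 V.

1.05 V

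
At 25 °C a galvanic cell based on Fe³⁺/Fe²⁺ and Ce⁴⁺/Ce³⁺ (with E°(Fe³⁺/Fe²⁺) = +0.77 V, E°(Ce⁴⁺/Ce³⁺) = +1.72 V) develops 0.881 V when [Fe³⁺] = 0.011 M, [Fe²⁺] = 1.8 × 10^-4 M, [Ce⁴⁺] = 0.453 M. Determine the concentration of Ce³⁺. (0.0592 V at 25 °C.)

0.11 M

From the Nernst equation, log Q = n(E° − E)/0.0592 = 1(0.95 − 0.881)/0.0592 = 1.166, so Q = 14.6.
With Q = [Fe³⁺]·[Ce³⁺]/([Fe²⁺]·[Ce⁴⁺]) and the known concentrations, [Ce³⁺] in the numerator gives [Ce³⁺] = 0.11 M.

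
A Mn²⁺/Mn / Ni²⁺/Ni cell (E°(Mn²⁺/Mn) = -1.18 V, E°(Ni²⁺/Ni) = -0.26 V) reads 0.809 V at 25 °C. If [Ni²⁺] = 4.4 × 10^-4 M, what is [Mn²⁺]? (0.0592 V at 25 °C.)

From the Nernst equation, log Q = n(E° − E)/0.0592 = 2(0.92 − 0.809)/0.0592 = 3.750, so Q = 5620.
With Q = [Mn²⁺]/[Ni²⁺] and the known concentrations, [Mn²⁺] in the numerator gives [Mn²⁺] = 2.5 M.

2.5 M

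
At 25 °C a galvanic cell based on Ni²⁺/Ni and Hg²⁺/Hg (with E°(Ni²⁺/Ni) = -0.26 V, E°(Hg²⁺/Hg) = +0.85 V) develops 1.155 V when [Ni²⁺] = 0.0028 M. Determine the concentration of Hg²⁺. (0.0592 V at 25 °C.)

From the Nernst equation, log Q = n(E° − E)/0.0592 = 2(1.11 − 1.155)/0.0592 = -1.520, so Q = 0.0302.
With Q = [Ni²⁺]/[Hg²⁺] and the known concentrations, [Hg²⁺] in the denominator gives [Hg²⁺] = 0.093 M.

0.093 M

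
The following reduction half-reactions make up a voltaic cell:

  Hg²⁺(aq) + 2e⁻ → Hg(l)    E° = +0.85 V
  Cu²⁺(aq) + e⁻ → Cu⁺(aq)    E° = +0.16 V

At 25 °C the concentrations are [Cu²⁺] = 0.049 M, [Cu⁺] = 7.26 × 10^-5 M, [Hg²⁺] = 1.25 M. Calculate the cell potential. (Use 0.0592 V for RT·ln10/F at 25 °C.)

0.525 V

The Hg²⁺/Hg couple has the higher reduction potential and acts as the cathode, so E°_cell = +0.85 − (+0.16) = 0.69 V.
Balancing electrons gives n = 2; the reaction quotient is Q = [Cu²⁺]^2/([Cu⁺]^2·[Hg²⁺]) = 3.64 × 10^5.
At 25 °C, E = E° − (0.0592/n) log Q = 0.69 − (0.0592/2)(5.562) = 0.690 − 0.165 = 0.525 V.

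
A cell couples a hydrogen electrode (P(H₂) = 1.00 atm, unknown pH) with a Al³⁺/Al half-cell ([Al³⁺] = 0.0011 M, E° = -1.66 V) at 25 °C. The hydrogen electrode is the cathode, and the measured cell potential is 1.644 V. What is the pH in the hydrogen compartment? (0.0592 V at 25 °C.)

E°_cell = 1.66 V and n = 6.
log Q = n(E° − E)/0.0592 = 6×(1.66 − 1.644)/0.0592 = 1.622.
With Q = [Al³⁺]^2·P(H₂)^3 / [H⁺]^6, solving for [H⁺] gives log[H⁺] = -1.256, so pH = 1.26.

pH = 1.26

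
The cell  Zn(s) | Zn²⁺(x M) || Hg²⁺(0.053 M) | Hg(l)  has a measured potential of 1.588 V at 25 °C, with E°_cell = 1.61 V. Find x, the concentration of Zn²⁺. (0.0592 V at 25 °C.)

0.29 M

From the Nernst equation, log Q = n(E° − E)/0.0592 = 2(1.61 − 1.588)/0.0592 = 0.743, so Q = 5.54.
With Q = [Zn²⁺]/[Hg²⁺] and the known concentrations, [Zn²⁺] in the numerator gives [Zn²⁺] = 0.29 M.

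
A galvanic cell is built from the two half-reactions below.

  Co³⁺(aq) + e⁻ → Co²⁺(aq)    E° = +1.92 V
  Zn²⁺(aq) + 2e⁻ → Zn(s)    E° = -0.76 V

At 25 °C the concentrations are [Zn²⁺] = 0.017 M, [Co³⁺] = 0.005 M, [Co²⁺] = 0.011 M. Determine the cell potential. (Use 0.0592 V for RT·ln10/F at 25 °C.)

The Co³⁺/Co²⁺ couple has the higher reduction potential and acts as the cathode, so E°_cell = +1.92 − (-0.76) = 2.68 V.
Balancing electrons gives n = 2; the reaction quotient is Q = [Zn²⁺]·[Co²⁺]^2/[Co³⁺]^2 = 0.0823.
At 25 °C, E = E° − (0.0592/n) log Q = 2.68 − (0.0592/2)(-1.085) = 2.680 + 0.032 = 2.712 V.

2.71 V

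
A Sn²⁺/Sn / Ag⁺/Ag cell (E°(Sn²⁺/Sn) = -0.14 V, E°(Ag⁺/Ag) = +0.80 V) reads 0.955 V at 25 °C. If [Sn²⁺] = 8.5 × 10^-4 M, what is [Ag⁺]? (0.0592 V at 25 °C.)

0.052 M

From the Nernst equation, log Q = n(E° − E)/0.0592 = 2(0.94 − 0.955)/0.0592 = -0.507, so Q = 0.311.
With Q = [Sn²⁺]/[Ag⁺]^2 and the known concentrations, [Ag⁺]^2 in the denominator gives [Ag⁺] = 0.052 M.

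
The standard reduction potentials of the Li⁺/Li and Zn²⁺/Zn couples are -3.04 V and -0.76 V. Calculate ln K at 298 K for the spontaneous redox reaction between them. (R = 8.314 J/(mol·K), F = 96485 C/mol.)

ln K = 177.6

E°_cell = -0.76 − (-3.04) = 2.28 V, with n = 2 electrons transferred.
At equilibrium E = 0, so the Nernst equation gives ln K = nFE°/RT = (2)(96485)(2.28)/((8.314)(298)) = 177.58.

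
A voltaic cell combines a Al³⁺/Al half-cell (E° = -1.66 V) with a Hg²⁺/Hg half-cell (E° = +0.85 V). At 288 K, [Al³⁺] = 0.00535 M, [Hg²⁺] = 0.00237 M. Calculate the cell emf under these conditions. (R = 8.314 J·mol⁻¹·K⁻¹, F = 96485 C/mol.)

The Hg²⁺/Hg couple has the higher reduction potential and acts as the cathode, so E°_cell = +0.85 − (-1.66) = 2.51 V.
Balancing electrons gives n = 6; the reaction quotient is Q = [Al³⁺]^2/[Hg²⁺]^3 = 2150.
E = E° − (RT/nF) ln Q = 2.51 − (8.314×288)/(6×96485) × (7.673) = 2.510 − 0.032 = 2.478 V.

2.48 V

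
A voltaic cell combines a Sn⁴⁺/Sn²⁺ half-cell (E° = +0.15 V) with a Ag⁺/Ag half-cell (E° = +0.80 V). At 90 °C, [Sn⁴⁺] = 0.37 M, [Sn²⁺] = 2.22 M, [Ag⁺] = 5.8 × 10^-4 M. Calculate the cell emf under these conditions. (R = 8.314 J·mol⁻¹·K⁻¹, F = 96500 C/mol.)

0.445 V

The Ag⁺/Ag couple has the higher reduction potential and acts as the cathode, so E°_cell = +0.80 − (+0.15) = 0.65 V.
Balancing electrons gives n = 2; the reaction quotient is Q = [Sn⁴⁺]/([Sn²⁺]·[Ag⁺]^2) = 4.95 × 10^5.
E = E° − (RT/nF) ln Q = 0.65 − (8.314×363)/(2×96500) × (13.113) = 0.650 − 0.205 = 0.445 V.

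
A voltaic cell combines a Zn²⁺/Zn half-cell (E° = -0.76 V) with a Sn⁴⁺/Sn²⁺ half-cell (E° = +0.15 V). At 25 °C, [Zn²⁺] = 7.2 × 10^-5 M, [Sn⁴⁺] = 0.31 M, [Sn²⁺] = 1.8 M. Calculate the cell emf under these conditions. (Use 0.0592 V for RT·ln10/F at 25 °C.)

1.01 V

The Sn⁴⁺/Sn²⁺ couple has the higher reduction potential and acts as the cathode, so E°_cell = +0.15 − (-0.76) = 0.91 V.
Balancing electrons gives n = 2; the reaction quotient is Q = [Zn²⁺]·[Sn²⁺]/[Sn⁴⁺] = 4.18 × 10^-4.
At 25 °C, E = E° − (0.0592/n) log Q = 0.91 − (0.0592/2)(-3.379) = 0.910 + 0.100 = 1.010 V.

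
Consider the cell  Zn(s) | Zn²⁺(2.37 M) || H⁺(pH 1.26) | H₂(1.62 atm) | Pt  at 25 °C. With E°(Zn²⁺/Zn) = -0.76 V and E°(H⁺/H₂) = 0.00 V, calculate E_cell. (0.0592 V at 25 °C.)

0.67 V

The hydrogen couple is the cathode, so E°_cell = 0.76 V; n = 2.
[H⁺] = 10^(−1.26) = 0.055 M, and Q = [Zn²⁺]·P(H₂) / [H⁺]^2 = 1270.
E = E° − (0.0592/2) log Q = 0.76 − (0.0592/2)(3.104) = 0.668 V.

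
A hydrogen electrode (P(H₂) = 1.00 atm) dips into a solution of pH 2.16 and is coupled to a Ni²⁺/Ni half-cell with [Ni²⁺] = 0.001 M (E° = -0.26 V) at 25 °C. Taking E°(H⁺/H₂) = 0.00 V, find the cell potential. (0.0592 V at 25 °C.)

The hydrogen couple is the cathode, so E°_cell = 0.26 V; n = 2.
[H⁺] = 10^(−2.16) = 0.0069 M, and Q = [Ni²⁺]·P(H₂) / [H⁺]^2 = 20.9.
E = E° − (0.0592/2) log Q = 0.26 − (0.0592/2)(1.320) = 0.221 V.

0.22 V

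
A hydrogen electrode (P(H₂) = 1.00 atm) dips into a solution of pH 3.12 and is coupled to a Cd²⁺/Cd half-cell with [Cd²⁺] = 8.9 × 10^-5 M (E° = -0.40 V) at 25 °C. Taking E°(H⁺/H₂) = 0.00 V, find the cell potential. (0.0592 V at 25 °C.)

0.34 V

The hydrogen couple is the cathode, so E°_cell = 0.40 V; n = 2.
[H⁺] = 10^(−3.12) = 7.6 × 10^-4 M, and Q = [Cd²⁺]·P(H₂) / [H⁺]^2 = 155.
E = E° − (0.0592/2) log Q = 0.40 − (0.0592/2)(2.189) = 0.335 V.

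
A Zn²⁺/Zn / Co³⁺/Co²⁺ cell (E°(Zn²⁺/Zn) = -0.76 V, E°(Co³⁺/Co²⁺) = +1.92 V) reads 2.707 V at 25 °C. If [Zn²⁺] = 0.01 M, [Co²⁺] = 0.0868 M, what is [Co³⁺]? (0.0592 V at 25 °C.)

From the Nernst equation, log Q = n(E° − E)/0.0592 = 2(2.68 − 2.707)/0.0592 = -0.912, so Q = 0.122.
With Q = [Zn²⁺]·[Co²⁺]^2/[Co³⁺]^2 and the known concentrations, [Co³⁺]^2 in the denominator gives [Co³⁺] = 0.025 M.

0.025 M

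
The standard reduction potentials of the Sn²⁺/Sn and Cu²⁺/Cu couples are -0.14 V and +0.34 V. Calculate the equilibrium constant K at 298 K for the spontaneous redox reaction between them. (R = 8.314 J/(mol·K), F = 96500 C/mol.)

1.7 × 10^16

E°_cell = +0.34 − (-0.14) = 0.48 V, with n = 2 electrons transferred.
At equilibrium E = 0, so the Nernst equation gives ln K = nFE°/RT = (2)(96500)(0.48)/((8.314)(298)) = 37.39.
K = e^37.39 = 1.7 × 10^16.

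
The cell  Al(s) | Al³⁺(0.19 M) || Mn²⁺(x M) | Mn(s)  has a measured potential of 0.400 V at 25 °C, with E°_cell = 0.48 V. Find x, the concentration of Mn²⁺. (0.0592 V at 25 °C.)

6.6 × 10^-4 M

From the Nernst equation, log Q = n(E° − E)/0.0592 = 6(0.48 − 0.400)/0.0592 = 8.108, so Q = 1.28 × 10^8.
With Q = [Al³⁺]^2/[Mn²⁺]^3 and the known concentrations, [Mn²⁺]^3 in the denominator gives [Mn²⁺] = 6.6 × 10^-4 M.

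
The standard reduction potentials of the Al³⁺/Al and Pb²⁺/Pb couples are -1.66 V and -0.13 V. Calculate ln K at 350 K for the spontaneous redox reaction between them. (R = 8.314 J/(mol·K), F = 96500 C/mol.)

ln K = 304.4

E°_cell = -0.13 − (-1.66) = 1.53 V, with n = 6 electrons transferred.
At equilibrium E = 0, so the Nernst equation gives ln K = nFE°/RT = (6)(96500)(1.53)/((8.314)(350)) = 304.43.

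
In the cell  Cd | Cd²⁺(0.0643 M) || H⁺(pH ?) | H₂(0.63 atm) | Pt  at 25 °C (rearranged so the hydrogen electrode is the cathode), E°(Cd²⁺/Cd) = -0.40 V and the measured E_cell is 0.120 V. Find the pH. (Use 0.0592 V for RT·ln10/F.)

pH = 5.43

E°_cell = 0.40 V and n = 2.
log Q = n(E° − E)/0.0592 = 2×(0.40 − 0.120)/0.0592 = 9.459.
With Q = [Cd²⁺]·P(H₂) / [H⁺]^2, solving for [H⁺] gives log[H⁺] = -5.426, so pH = 5.43.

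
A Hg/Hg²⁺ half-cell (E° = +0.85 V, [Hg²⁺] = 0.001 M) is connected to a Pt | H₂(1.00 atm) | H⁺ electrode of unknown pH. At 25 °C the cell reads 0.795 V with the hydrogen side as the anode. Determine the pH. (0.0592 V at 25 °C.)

E°_cell = 0.85 V and n = 2.
log Q = n(E° − E)/0.0592 = 2×(0.85 − 0.795)/0.0592 = 1.858.
With Q = [H⁺]^2 / ([Hg²⁺]·P(H₂)), solving for [H⁺] gives log[H⁺] = -0.571, so pH = 0.57.

pH = 0.57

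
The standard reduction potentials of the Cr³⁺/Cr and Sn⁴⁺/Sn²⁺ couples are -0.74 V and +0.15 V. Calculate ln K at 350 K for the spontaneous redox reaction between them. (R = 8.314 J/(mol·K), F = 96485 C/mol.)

ln K = 177.1

E°_cell = +0.15 − (-0.74) = 0.89 V, with n = 6 electrons transferred.
At equilibrium E = 0, so the Nernst equation gives ln K = nFE°/RT = (6)(96485)(0.89)/((8.314)(350)) = 177.06.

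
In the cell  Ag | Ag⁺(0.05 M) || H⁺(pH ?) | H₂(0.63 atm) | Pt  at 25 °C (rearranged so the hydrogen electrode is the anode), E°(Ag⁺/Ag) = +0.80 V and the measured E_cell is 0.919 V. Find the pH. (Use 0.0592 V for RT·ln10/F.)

pH = 3.41

E°_cell = 0.80 V and n = 2.
log Q = n(E° − E)/0.0592 = 2×(0.80 − 0.919)/0.0592 = -4.020.
With Q = [H⁺]^2 / ([Ag⁺]^2·P(H₂)), solving for [H⁺] gives log[H⁺] = -3.411, so pH = 3.41.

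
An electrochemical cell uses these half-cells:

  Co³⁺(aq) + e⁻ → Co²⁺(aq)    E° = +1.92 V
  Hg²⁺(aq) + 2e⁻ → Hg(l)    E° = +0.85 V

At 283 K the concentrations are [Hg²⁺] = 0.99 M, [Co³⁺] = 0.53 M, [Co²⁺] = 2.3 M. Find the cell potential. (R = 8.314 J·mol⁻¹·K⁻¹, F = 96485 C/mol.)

The Co³⁺/Co²⁺ couple has the higher reduction potential and acts as the cathode, so E°_cell = +1.92 − (+0.85) = 1.07 V.
Balancing electrons gives n = 2; the reaction quotient is Q = [Hg²⁺]·[Co²⁺]^2/[Co³⁺]^2 = 18.6.
E = E° − (RT/nF) ln Q = 1.07 − (8.314×283)/(2×96485) × (2.926) = 1.070 − 0.036 = 1.034 V.

1.03 V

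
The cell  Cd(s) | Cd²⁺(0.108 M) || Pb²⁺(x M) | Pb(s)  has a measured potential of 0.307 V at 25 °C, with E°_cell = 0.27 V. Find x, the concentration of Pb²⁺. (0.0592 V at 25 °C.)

From the Nernst equation, log Q = n(E° − E)/0.0592 = 2(0.27 − 0.307)/0.0592 = -1.250, so Q = 0.0562.
With Q = [Cd²⁺]/[Pb²⁺] and the known concentrations, [Pb²⁺] in the denominator gives [Pb²⁺] = 1.9 M.

1.9 M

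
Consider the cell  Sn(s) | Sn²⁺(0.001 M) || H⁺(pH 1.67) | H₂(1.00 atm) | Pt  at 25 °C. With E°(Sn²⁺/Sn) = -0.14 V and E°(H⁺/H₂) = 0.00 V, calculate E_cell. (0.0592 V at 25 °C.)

The hydrogen couple is the cathode, so E°_cell = 0.14 V; n = 2.
[H⁺] = 10^(−1.67) = 0.021 M, and Q = [Sn²⁺]·P(H₂) / [H⁺]^2 = 2.19.
E = E° − (0.0592/2) log Q = 0.14 − (0.0592/2)(0.340) = 0.130 V.

0.13 V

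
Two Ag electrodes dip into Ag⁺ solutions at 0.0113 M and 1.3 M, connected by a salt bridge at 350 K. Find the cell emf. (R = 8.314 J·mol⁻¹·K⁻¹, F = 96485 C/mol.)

Both half-cells are Ag⁺/Ag, so E°_cell = 0. The concentrated side is the cathode; the cell reaction moves Ag⁺ from high to low concentration with n = 1.
Q = [Ag⁺]_dilute/[Ag⁺]_conc = 0.0113/1.3 = 0.00869.
E = 0 − (RT/nF) ln Q = −((8.314×350)/(1×96485))(-4.745) = 0.1431 V.

0.14 V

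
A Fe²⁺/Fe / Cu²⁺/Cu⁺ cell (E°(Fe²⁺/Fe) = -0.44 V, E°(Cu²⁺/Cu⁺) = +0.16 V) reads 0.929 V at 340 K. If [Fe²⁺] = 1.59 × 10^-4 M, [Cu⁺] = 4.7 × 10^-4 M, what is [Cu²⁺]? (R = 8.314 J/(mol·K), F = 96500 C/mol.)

0.45 M

From the Nernst equation, ln Q = nF(E° − E)/RT = 2×96500×(0.60 − 0.929)/(8.314×340) = -22.463, so Q = 1.76 × 10^-10.
With Q = [Fe²⁺]·[Cu⁺]^2/[Cu²⁺]^2 and the known concentrations, [Cu²⁺]^2 in the denominator gives [Cu²⁺] = 0.45 M.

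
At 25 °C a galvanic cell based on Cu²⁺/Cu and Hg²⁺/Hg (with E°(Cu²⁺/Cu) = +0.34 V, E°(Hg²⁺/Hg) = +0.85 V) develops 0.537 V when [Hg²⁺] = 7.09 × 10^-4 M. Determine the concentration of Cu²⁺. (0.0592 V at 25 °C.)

8.7 × 10^-5 M

From the Nernst equation, log Q = n(E° − E)/0.0592 = 2(0.51 − 0.537)/0.0592 = -0.912, so Q = 0.122.
With Q = [Cu²⁺]/[Hg²⁺] and the known concentrations, [Cu²⁺] in the numerator gives [Cu²⁺] = 8.7 × 10^-5 M.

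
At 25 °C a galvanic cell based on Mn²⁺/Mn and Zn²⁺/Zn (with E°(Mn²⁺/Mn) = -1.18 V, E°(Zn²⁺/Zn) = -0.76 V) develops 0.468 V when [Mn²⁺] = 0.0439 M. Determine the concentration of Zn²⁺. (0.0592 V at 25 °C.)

1.8 M

From the Nernst equation, log Q = n(E° − E)/0.0592 = 2(0.42 − 0.468)/0.0592 = -1.622, so Q = 0.0239.
With Q = [Mn²⁺]/[Zn²⁺] and the known concentrations, [Zn²⁺] in the denominator gives [Zn²⁺] = 1.8 M.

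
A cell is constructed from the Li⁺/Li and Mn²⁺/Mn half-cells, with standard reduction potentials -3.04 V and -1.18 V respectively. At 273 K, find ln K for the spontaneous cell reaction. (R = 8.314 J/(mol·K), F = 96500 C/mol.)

ln K = 158.2

E°_cell = -1.18 − (-3.04) = 1.86 V, with n = 2 electrons transferred.
At equilibrium E = 0, so the Nernst equation gives ln K = nFE°/RT = (2)(96500)(1.86)/((8.314)(273)) = 158.16.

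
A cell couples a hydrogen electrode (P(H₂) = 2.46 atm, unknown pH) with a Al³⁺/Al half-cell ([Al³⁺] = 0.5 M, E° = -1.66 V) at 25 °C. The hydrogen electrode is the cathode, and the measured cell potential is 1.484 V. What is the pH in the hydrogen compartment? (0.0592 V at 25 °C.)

pH = 2.88

E°_cell = 1.66 V and n = 6.
log Q = n(E° − E)/0.0592 = 6×(1.66 − 1.484)/0.0592 = 17.838.
With Q = [Al³⁺]^2·P(H₂)^3 / [H⁺]^6, solving for [H⁺] gives log[H⁺] = -2.878, so pH = 2.88.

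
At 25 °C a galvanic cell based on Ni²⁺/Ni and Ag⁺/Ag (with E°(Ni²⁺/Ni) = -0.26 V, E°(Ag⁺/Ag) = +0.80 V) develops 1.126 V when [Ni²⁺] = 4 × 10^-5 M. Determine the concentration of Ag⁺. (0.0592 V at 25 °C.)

0.082 M

From the Nernst equation, log Q = n(E° − E)/0.0592 = 2(1.06 − 1.126)/0.0592 = -2.230, so Q = 0.00589.
With Q = [Ni²⁺]/[Ag⁺]^2 and the known concentrations, [Ag⁺]^2 in the denominator gives [Ag⁺] = 0.082 M.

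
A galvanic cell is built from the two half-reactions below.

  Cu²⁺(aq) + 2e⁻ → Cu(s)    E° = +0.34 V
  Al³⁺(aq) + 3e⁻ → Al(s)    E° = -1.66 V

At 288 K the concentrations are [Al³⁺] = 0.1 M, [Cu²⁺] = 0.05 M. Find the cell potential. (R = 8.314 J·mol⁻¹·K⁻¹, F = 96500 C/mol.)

The Cu²⁺/Cu couple has the higher reduction potential and acts as the cathode, so E°_cell = +0.34 − (-1.66) = 2.00 V.
Balancing electrons gives n = 6; the reaction quotient is Q = [Al³⁺]^2/[Cu²⁺]^3 = 80.0.
E = E° − (RT/nF) ln Q = 2.00 − (8.314×288)/(6×96500) × (4.382) = 2.000 − 0.018 = 1.982 V.

1.98 V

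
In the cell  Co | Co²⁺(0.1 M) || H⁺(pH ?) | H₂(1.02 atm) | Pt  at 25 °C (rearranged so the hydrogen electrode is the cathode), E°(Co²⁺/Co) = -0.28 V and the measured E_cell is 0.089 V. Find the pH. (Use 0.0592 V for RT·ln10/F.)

E°_cell = 0.28 V and n = 2.
log Q = n(E° − E)/0.0592 = 2×(0.28 − 0.089)/0.0592 = 6.453.
With Q = [Co²⁺]·P(H₂) / [H⁺]^2, solving for [H⁺] gives log[H⁺] = -3.722, so pH = 3.72.

pH = 3.72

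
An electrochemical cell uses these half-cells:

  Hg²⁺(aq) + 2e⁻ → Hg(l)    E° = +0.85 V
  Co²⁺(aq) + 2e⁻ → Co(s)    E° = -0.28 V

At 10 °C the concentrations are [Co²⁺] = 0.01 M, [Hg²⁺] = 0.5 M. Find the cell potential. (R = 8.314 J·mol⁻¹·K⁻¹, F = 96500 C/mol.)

The Hg²⁺/Hg couple has the higher reduction potential and acts as the cathode, so E°_cell = +0.85 − (-0.28) = 1.13 V.
Balancing electrons gives n = 2; the reaction quotient is Q = [Co²⁺]/[Hg²⁺] = 0.0200.
E = E° − (RT/nF) ln Q = 1.13 − (8.314×283)/(2×96500) × (-3.912) = 1.130 + 0.048 = 1.178 V.

1.18 V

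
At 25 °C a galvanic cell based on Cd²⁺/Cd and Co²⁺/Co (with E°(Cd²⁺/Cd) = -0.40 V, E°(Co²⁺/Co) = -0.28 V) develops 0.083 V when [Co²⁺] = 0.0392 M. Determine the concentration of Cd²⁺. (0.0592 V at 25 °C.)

0.7 M

From the Nernst equation, log Q = n(E° − E)/0.0592 = 2(0.12 − 0.083)/0.0592 = 1.250, so Q = 17.8.
With Q = [Cd²⁺]/[Co²⁺] and the known concentrations, [Cd²⁺] in the numerator gives [Cd²⁺] = 0.7 M.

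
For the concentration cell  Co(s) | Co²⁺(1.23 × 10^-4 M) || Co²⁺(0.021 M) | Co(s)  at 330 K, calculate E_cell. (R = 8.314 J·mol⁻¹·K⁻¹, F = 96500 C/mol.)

0.073 V

Both half-cells are Co²⁺/Co, so E°_cell = 0. The concentrated side is the cathode; the cell reaction moves Co²⁺ from high to low concentration with n = 2.
Q = [Co²⁺]_dilute/[Co²⁺]_conc = 1.23 × 10^-4/0.021 = 0.00586.
E = 0 − (RT/nF) ln Q = −((8.314×330)/(2×96500))(-5.140) = 0.0731 V.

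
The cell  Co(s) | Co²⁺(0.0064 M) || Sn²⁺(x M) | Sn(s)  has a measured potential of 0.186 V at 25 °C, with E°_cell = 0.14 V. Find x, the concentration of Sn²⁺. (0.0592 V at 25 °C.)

0.23 M

From the Nernst equation, log Q = n(E° − E)/0.0592 = 2(0.14 − 0.186)/0.0592 = -1.554, so Q = 0.0279.
With Q = [Co²⁺]/[Sn²⁺] and the known concentrations, [Sn²⁺] in the denominator gives [Sn²⁺] = 0.23 M.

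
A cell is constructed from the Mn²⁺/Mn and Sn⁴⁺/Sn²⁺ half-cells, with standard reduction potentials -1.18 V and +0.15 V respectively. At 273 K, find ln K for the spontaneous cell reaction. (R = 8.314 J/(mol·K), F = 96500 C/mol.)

ln K = 113.1

E°_cell = +0.15 − (-1.18) = 1.33 V, with n = 2 electrons transferred.
At equilibrium E = 0, so the Nernst equation gives ln K = nFE°/RT = (2)(96500)(1.33)/((8.314)(273)) = 113.09.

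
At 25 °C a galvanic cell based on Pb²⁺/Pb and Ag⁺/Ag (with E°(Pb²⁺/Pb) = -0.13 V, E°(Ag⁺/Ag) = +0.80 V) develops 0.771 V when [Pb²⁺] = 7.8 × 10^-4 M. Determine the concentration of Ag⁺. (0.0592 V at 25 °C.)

From the Nernst equation, log Q = n(E° − E)/0.0592 = 2(0.93 − 0.771)/0.0592 = 5.372, so Q = 2.35 × 10^5.
With Q = [Pb²⁺]/[Ag⁺]^2 and the known concentrations, [Ag⁺]^2 in the denominator gives [Ag⁺] = 5.8 × 10^-5 M.

5.8 × 10^-5 M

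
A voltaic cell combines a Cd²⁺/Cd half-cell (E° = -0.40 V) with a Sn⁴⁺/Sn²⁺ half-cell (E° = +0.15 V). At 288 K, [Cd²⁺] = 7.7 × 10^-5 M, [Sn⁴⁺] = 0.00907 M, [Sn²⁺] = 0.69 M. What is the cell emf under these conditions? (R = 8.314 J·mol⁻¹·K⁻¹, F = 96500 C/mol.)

The Sn⁴⁺/Sn²⁺ couple has the higher reduction potential and acts as the cathode, so E°_cell = +0.15 − (-0.40) = 0.55 V.
Balancing electrons gives n = 2; the reaction quotient is Q = [Cd²⁺]·[Sn²⁺]/[Sn⁴⁺] = 0.00586.
E = E° − (RT/nF) ln Q = 0.55 − (8.314×288)/(2×96500) × (-5.140) = 0.550 + 0.064 = 0.614 V.

0.614 V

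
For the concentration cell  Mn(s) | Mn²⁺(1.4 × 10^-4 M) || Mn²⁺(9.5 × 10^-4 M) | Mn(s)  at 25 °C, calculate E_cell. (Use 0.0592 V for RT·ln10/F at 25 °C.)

Both half-cells are Mn²⁺/Mn, so E°_cell = 0. The concentrated side is the cathode; the cell reaction moves Mn²⁺ from high to low concentration with n = 2.
Q = [Mn²⁺]_dilute/[Mn²⁺]_conc = 1.4 × 10^-4/9.5 × 10^-4 = 0.147.
E = 0 − (0.0592/2) log Q = −(0.0592/2)(-0.832) = 0.0246 V.

0.025 V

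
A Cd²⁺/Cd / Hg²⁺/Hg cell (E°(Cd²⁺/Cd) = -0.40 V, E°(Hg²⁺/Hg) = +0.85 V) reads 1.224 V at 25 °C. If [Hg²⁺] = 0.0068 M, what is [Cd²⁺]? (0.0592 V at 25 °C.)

0.051 M

From the Nernst equation, log Q = n(E° − E)/0.0592 = 2(1.25 − 1.224)/0.0592 = 0.878, so Q = 7.56.
With Q = [Cd²⁺]/[Hg²⁺] and the known concentrations, [Cd²⁺] in the numerator gives [Cd²⁺] = 0.051 M.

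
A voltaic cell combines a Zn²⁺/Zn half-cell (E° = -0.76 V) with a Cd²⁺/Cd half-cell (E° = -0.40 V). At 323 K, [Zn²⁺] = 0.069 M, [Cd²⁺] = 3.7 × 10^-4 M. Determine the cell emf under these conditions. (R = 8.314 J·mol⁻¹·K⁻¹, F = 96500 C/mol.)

The Cd²⁺/Cd couple has the higher reduction potential and acts as the cathode, so E°_cell = -0.40 − (-0.76) = 0.36 V.
Balancing electrons gives n = 2; the reaction quotient is Q = [Zn²⁺]/[Cd²⁺] = 186.
E = E° − (RT/nF) ln Q = 0.36 − (8.314×323)/(2×96500) × (5.228) = 0.360 − 0.073 = 0.287 V.

0.287 V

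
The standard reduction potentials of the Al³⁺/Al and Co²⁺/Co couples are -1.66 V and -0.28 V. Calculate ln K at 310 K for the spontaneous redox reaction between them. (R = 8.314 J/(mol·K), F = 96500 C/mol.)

E°_cell = -0.28 − (-1.66) = 1.38 V, with n = 6 electrons transferred.
At equilibrium E = 0, so the Nernst equation gives ln K = nFE°/RT = (6)(96500)(1.38)/((8.314)(310)) = 310.02.

ln K = 310.0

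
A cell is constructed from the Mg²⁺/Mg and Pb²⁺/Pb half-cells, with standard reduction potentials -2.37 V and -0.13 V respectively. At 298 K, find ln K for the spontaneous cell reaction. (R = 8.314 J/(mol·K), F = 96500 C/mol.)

ln K = 174.5

E°_cell = -0.13 − (-2.37) = 2.24 V, with n = 2 electrons transferred.
At equilibrium E = 0, so the Nernst equation gives ln K = nFE°/RT = (2)(96500)(2.24)/((8.314)(298)) = 174.49.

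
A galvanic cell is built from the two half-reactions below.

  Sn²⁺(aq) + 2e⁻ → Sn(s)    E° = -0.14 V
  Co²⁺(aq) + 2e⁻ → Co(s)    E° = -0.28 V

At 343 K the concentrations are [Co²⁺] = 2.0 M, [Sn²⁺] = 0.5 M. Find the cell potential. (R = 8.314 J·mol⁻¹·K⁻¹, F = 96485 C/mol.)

0.120 V

The Sn²⁺/Sn couple has the higher reduction potential and acts as the cathode, so E°_cell = -0.14 − (-0.28) = 0.14 V.
Balancing electrons gives n = 2; the reaction quotient is Q = [Co²⁺]/[Sn²⁺] = 4.00.
E = E° − (RT/nF) ln Q = 0.14 − (8.314×343)/(2×96485) × (1.386) = 0.140 − 0.020 = 0.120 V.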